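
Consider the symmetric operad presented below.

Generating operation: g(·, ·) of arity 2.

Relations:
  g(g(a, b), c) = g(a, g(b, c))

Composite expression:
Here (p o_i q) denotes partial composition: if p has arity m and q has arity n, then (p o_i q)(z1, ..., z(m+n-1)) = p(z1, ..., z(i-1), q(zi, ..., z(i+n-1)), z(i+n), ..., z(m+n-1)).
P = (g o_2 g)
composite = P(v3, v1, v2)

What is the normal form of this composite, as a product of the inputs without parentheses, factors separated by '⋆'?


v3 ⋆ v1 ⋆ v2

Every regrouping of g is equal, so read the v-inputs in written order.
g(v1, v2) linearizes to v1 ⋆ v2
g(v3, g(v1, v2)) linearizes to v3 ⋆ v1 ⋆ v2


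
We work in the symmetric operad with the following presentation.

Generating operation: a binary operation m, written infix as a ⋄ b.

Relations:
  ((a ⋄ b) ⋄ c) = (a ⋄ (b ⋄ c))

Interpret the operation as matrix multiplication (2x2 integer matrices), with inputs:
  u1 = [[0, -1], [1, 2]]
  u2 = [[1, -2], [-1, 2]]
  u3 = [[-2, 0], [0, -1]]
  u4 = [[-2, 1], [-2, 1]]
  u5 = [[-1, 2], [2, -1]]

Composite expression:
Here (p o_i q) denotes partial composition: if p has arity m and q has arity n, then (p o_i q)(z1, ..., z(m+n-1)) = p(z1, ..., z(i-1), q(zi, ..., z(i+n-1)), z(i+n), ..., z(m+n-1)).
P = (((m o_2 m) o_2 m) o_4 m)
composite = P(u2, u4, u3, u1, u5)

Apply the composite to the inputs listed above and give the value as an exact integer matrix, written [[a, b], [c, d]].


[[11, -4], [-11, 4]]


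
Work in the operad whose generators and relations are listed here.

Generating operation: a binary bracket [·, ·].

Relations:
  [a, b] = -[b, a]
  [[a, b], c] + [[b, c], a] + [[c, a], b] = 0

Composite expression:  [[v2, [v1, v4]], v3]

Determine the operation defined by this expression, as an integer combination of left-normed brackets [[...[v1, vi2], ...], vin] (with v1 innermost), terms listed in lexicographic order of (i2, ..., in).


-[[[v1, v4], v2], v3]


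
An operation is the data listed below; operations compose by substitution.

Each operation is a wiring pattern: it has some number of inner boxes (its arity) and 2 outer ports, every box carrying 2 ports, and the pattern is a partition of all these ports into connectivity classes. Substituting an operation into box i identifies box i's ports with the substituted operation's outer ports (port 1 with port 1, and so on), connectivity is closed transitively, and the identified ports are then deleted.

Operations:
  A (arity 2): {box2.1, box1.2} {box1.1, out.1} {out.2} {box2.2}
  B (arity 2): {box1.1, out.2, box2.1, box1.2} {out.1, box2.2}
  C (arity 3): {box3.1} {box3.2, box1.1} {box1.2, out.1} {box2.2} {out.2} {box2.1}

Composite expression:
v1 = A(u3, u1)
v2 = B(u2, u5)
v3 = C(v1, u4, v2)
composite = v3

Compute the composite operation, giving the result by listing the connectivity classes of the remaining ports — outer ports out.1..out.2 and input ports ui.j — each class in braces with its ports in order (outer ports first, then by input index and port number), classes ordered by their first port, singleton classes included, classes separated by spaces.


{out.1} {out.2} {u1.1, u3.2} {u1.2} {u2.1, u2.2, u3.1, u5.1} {u4.1} {u4.2} {u5.2}

Connectivity passes through glued C-boundaries; trace each wire chain.
stage A: inputs (u3, u1), connectivity {out.1, u3.1} {out.2} {u1.1, u3.2} {u1.2}, out.j its boundary
stage B: inputs (u2, u5), connectivity {out.1, u5.2} {out.2, u2.1, u2.2, u5.1}, out.j its boundary
stage C: inputs (u3, u1, u4, u2, u5), connectivity {out.1} {out.2} {u1.1, u3.2} {u1.2} {u2.1, u2.2, u3.1, u5.1} {u4.1} {u4.2} {u5.2}, out.j its boundary


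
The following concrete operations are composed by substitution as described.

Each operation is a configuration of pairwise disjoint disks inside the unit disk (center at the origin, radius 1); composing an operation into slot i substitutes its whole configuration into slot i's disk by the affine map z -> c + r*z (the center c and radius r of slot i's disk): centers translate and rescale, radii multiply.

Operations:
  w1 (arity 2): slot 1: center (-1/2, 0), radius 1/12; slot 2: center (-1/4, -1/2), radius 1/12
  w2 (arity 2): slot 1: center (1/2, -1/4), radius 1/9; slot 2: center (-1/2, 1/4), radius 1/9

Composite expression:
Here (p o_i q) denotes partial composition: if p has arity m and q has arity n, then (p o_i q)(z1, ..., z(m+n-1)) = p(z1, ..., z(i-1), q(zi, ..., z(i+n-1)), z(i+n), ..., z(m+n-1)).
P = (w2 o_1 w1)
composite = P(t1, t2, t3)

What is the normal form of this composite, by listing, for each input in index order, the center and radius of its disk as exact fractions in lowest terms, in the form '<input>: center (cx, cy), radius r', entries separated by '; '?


t1: center (4/9, -1/4), radius 1/108; t2: center (17/36, -11/36), radius 1/108; t3: center (-1/2, 1/4), radius 1/9

Each t-disk chains the slot maps above it in w2; radii multiply.
tracing t1 down its 2-map path: center (4/9, -1/4), radius 1/108
tracing t2 down its 2-map path: center (17/36, -11/36), radius 1/108
tracing t3 down its 1-map path: center (-1/2, 1/4), radius 1/9


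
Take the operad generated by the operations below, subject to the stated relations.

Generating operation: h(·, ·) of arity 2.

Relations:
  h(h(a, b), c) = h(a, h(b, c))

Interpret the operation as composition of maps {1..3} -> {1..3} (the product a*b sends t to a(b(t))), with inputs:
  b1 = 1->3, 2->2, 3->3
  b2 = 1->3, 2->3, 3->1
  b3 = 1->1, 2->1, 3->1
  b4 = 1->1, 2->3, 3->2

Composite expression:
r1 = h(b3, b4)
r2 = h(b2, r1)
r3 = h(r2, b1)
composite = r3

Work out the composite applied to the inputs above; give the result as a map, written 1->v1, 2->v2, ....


1->3, 2->3, 3->3

h(b3, b4) = 1->1, 2->1, 3->1
h(b2, h(b3, b4)) = 1->3, 2->3, 3->3
h(h(b2, h(b3, b4)), b1) = 1->3, 2->3, 3->3


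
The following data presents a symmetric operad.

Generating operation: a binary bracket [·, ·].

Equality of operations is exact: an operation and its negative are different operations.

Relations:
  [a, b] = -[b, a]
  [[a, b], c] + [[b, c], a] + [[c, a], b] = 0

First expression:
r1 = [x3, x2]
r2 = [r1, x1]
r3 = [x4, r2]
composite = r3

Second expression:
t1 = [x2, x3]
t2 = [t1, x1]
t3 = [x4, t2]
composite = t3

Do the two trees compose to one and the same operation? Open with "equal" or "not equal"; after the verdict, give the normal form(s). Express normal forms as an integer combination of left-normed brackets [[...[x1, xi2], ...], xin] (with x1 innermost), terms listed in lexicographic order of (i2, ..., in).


The first expression, normalized: -[[[x1, x2], x3], x4] + [[[x1, x3], x2], x4]
The second expression, normalized: [[[x1, x2], x3], x4] - [[[x1, x3], x2], x4]
No match — not equal.

not equal: they reduce to -[[[x1, x2], x3], x4] + [[[x1, x3], x2], x4] and [[[x1, x2], x3], x4] - [[[x1, x3], x2], x4]


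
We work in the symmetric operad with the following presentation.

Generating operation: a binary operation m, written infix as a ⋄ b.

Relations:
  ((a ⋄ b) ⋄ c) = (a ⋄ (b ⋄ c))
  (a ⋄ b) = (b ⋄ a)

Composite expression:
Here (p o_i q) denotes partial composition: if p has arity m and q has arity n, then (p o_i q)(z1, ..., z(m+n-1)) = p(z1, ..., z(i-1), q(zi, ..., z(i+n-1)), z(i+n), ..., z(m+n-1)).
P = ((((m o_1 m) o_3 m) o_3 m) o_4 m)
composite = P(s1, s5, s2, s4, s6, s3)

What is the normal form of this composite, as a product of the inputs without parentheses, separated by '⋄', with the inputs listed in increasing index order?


Shape and order are irrelevant to m; the s-input set decides.
(s1 ⋄ s5) reduces to s1 ⋄ s5
(s4 ⋄ s6) reduces to s4 ⋄ s6
(s2 ⋄ (s4 ⋄ s6)) reduces to s2 ⋄ s4 ⋄ s6
((s2 ⋄ (s4 ⋄ s6)) ⋄ s3) reduces to s2 ⋄ s4 ⋄ s6 ⋄ s3
((s1 ⋄ s5) ⋄ ((s2 ⋄ (s4 ⋄ s6)) ⋄ s3)) reduces to s1 ⋄ s5 ⋄ s2 ⋄ s4 ⋄ s6 ⋄ s3
the factors in increasing index order: s1 ⋄ s2 ⋄ s3 ⋄ s4 ⋄ s5 ⋄ s6

s1 ⋄ s2 ⋄ s3 ⋄ s4 ⋄ s5 ⋄ s6


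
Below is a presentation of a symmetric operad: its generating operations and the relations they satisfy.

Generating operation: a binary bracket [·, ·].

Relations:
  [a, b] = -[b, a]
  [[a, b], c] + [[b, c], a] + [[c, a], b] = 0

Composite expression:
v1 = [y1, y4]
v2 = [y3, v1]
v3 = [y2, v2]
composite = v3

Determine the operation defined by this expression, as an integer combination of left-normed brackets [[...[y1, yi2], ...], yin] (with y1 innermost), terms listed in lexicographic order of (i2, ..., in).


[[[y1, y4], y3], y2]

Left-normed coefficients sit on the y1-initial expansion words.
Composite bracket: [y2, [y3, [y1, y4]]]
Full expansion: 8 signed words from ab - ba (2^3 = 8).
Coefficients come from the y1-initial words:
  word y1y4y3y2 has sign +1, contributing +[[[y1, y4], y3], y2]


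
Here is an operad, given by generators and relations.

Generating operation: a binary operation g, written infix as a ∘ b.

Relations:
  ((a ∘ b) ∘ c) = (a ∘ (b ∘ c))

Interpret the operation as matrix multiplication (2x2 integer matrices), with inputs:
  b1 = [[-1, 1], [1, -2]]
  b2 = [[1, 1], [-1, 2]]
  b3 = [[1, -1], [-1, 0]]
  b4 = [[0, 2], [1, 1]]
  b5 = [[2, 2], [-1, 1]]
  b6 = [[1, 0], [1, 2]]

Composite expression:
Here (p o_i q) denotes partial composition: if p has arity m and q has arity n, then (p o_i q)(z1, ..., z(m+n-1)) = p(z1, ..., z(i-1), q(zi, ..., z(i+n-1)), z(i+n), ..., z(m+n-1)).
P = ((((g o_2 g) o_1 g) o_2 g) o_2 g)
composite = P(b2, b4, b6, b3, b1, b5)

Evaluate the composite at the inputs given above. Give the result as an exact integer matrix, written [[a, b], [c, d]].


[[-10, 2], [-14, -2]]

(b4 ∘ b6) = [[2, 4], [2, 2]]
((b4 ∘ b6) ∘ b3) = [[-2, -2], [0, -2]]
(b2 ∘ ((b4 ∘ b6) ∘ b3)) = [[-2, -4], [2, -2]]
(b1 ∘ b5) = [[-3, -1], [4, 0]]
((b2 ∘ ((b4 ∘ b6) ∘ b3)) ∘ (b1 ∘ b5)) = [[-10, 2], [-14, -2]]


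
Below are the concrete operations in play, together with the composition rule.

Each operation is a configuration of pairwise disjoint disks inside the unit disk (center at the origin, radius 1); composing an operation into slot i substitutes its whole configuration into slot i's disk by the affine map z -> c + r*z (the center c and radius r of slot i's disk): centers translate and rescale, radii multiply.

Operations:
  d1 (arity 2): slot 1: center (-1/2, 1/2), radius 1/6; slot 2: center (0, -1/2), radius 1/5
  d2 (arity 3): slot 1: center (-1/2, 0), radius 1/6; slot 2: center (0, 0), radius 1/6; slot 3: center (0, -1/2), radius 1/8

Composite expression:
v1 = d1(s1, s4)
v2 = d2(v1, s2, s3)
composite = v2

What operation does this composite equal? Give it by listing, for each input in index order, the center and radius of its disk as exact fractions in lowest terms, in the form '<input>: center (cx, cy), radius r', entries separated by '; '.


s1: center (-7/12, 1/12), radius 1/36; s2: center (0, 0), radius 1/6; s3: center (0, -1/2), radius 1/8; s4: center (-1/2, -1/12), radius 1/30

Each s-disk chains the slot maps above it in d2; radii multiply.
tracing s1 down its 2-map path: center (-7/12, 1/12), radius 1/36
tracing s4 down its 2-map path: center (-1/2, -1/12), radius 1/30
tracing s2 down its 1-map path: center (0, 0), radius 1/6
tracing s3 down its 1-map path: center (0, -1/2), radius 1/8


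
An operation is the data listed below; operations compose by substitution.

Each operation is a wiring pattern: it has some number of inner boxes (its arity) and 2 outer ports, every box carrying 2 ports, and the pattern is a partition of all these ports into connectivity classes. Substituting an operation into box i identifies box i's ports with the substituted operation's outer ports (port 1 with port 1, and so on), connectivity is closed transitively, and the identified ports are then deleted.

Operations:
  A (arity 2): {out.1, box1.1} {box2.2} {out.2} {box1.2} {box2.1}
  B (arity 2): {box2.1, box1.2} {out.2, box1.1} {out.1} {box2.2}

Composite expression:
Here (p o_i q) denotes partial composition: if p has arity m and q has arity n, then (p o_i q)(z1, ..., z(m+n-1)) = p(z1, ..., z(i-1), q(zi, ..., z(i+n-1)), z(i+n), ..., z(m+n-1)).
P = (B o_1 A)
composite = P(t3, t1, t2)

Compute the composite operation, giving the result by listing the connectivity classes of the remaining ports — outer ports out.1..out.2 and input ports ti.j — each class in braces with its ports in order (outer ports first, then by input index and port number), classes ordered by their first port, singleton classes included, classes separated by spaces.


{out.1} {out.2, t3.1} {t1.1} {t1.2} {t2.1} {t2.2} {t3.2}

Two ports join when wires chain via B-identified ports.
through A, on inputs (t3, t1): {out.1, t3.1} {out.2} {t1.1} {t1.2} {t3.2} (out.j = stage outer ports)
through B, on inputs (t3, t1, t2): {out.1} {out.2, t3.1} {t1.1} {t1.2} {t2.1} {t2.2} {t3.2} (out.j = stage outer ports)


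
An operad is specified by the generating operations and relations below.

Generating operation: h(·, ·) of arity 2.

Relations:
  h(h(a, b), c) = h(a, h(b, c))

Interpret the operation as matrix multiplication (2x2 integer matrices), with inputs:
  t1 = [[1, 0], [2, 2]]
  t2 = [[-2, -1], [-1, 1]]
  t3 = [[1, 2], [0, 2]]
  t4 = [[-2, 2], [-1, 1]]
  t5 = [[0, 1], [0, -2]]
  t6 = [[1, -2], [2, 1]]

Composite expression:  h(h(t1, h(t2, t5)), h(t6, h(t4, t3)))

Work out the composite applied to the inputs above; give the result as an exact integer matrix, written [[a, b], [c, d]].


[[0, 0], [30, 0]]

h(t2, t5) = [[0, 0], [0, -3]]
h(t1, h(t2, t5)) = [[0, 0], [0, -6]]
h(t4, t3) = [[-2, 0], [-1, 0]]
h(t6, h(t4, t3)) = [[0, 0], [-5, 0]]
h(h(t1, h(t2, t5)), h(t6, h(t4, t3))) = [[0, 0], [30, 0]]


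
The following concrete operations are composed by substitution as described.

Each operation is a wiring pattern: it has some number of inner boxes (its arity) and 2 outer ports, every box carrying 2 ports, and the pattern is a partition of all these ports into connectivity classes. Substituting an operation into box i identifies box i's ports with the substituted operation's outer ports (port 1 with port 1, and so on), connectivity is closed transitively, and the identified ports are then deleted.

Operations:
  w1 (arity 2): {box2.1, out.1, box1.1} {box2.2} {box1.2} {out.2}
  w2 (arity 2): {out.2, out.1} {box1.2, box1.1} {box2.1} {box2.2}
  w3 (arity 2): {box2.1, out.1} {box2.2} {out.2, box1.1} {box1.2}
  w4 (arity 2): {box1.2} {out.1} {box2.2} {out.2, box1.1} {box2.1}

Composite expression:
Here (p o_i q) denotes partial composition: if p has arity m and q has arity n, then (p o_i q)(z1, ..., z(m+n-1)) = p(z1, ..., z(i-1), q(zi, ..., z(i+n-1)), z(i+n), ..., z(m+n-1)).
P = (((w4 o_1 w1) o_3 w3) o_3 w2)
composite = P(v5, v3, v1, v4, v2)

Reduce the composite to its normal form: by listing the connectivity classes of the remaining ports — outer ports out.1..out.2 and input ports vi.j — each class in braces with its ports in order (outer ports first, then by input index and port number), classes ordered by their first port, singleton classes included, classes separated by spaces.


Substituting into w4 glues patterns; closure does the rest.
stage w1: inputs (v5, v3), connectivity {out.1, v3.1, v5.1} {out.2} {v3.2} {v5.2}, out.j its boundary
stage w2: inputs (v1, v4), connectivity {out.1, out.2} {v1.1, v1.2} {v4.1} {v4.2}, out.j its boundary
stage w3: inputs (v1, v4, v2), connectivity {out.1, v2.1} {out.2} {v1.1, v1.2} {v2.2} {v4.1} {v4.2}, out.j its boundary
stage w4: inputs (v5, v3, v1, v4, v2), connectivity {out.1} {out.2, v3.1, v5.1} {v1.1, v1.2} {v2.1} {v2.2} {v3.2} {v4.1} {v4.2} {v5.2}, out.j its boundary

{out.1} {out.2, v3.1, v5.1} {v1.1, v1.2} {v2.1} {v2.2} {v3.2} {v4.1} {v4.2} {v5.2}


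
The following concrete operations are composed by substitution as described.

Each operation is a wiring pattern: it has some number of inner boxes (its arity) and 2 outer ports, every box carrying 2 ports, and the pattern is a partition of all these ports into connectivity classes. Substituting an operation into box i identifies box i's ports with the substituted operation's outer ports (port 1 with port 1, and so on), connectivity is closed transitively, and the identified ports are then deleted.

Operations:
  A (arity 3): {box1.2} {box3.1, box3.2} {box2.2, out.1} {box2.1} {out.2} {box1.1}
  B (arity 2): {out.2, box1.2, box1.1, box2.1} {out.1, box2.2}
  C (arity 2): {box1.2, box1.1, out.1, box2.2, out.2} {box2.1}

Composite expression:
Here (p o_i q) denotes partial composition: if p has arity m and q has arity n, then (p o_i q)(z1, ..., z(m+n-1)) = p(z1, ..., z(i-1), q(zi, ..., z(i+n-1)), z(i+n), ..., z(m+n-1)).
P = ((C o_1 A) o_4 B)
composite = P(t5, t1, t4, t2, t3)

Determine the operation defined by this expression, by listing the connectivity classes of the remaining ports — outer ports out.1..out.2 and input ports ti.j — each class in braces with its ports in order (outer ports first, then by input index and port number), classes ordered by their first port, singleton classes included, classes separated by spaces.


{out.1, out.2, t1.2, t2.1, t2.2, t3.1} {t1.1} {t3.2} {t4.1, t4.2} {t5.1} {t5.2}

Treat the ports identified at C as solder joints: merge, then drop.
stage A: inputs (t5, t1, t4), connectivity {out.1, t1.2} {out.2} {t1.1} {t4.1, t4.2} {t5.1} {t5.2}, out.j its boundary
stage B: inputs (t2, t3), connectivity {out.1, t3.2} {out.2, t2.1, t2.2, t3.1}, out.j its boundary
stage C: inputs (t5, t1, t4, t2, t3), connectivity {out.1, out.2, t1.2, t2.1, t2.2, t3.1} {t1.1} {t3.2} {t4.1, t4.2} {t5.1} {t5.2}, out.j its boundary


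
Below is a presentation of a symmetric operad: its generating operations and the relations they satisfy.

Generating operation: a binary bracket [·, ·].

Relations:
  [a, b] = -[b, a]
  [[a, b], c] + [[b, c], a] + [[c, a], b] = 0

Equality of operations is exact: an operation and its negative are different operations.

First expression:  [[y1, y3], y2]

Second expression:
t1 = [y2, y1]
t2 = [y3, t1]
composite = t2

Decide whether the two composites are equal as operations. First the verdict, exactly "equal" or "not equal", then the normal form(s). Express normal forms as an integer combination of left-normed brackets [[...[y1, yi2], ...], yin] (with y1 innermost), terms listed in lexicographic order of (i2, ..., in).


Normal form of the first expression: [[y1, y3], y2]
Normal form of the second expression: [[y1, y2], y3]
Distinct normal forms: not equal.

not equal: they reduce to [[y1, y3], y2] and [[y1, y2], y3]


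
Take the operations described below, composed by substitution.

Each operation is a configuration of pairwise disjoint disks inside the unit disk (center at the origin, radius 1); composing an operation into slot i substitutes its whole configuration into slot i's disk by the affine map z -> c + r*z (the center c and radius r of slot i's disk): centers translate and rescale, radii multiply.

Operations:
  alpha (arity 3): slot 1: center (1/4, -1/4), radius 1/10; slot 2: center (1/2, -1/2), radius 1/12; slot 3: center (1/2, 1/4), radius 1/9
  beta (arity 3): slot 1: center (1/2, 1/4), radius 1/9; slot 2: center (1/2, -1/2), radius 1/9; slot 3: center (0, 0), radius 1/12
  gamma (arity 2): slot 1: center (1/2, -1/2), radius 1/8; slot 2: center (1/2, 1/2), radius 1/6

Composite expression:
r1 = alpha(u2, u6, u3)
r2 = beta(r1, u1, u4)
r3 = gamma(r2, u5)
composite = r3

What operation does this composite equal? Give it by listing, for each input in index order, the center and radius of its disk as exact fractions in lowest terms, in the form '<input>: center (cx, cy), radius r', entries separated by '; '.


Follow each u-input down from gamma: c' goes to c + r*c', radius to r*r'.
u2: after 3 affine steps, its disk has center (163/288, -17/36), radius 1/720
u6: after 3 affine steps, its disk has center (41/72, -137/288), radius 1/864
u3: after 3 affine steps, its disk has center (41/72, -67/144), radius 1/648
u1: after 2 affine steps, its disk has center (9/16, -9/16), radius 1/72
u4: after 2 affine steps, its disk has center (1/2, -1/2), radius 1/96
u5: after 1 affine step, its disk has center (1/2, 1/2), radius 1/6

u1: center (9/16, -9/16), radius 1/72; u2: center (163/288, -17/36), radius 1/720; u3: center (41/72, -67/144), radius 1/648; u4: center (1/2, -1/2), radius 1/96; u5: center (1/2, 1/2), radius 1/6; u6: center (41/72, -137/288), radius 1/864


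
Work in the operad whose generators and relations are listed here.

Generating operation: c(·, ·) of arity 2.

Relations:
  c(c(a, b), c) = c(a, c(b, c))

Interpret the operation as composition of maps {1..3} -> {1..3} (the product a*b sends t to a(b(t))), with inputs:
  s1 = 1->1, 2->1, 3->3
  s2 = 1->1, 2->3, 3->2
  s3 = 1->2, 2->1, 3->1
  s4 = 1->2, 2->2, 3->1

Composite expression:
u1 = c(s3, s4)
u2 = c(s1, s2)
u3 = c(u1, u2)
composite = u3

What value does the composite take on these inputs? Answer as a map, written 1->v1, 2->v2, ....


1->1, 2->2, 3->1

c(s3, s4) = 1->1, 2->1, 3->2
c(s1, s2) = 1->1, 2->3, 3->1
c(c(s3, s4), c(s1, s2)) = 1->1, 2->2, 3->1


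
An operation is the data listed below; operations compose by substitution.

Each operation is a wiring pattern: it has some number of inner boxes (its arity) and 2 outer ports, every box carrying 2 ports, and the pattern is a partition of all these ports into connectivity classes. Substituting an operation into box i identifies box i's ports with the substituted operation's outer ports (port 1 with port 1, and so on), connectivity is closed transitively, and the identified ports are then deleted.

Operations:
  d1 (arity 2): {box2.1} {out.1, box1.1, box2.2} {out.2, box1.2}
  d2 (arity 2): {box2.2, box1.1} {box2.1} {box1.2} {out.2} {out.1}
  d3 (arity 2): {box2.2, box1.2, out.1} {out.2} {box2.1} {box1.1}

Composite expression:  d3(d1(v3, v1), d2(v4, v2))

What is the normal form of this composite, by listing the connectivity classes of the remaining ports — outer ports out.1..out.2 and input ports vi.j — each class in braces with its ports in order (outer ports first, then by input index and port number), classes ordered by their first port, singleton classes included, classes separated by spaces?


{out.1, v3.2} {out.2} {v1.1} {v1.2, v3.1} {v2.1} {v2.2, v4.1} {v4.2}

Two ports join when wires chain via d3-identified ports.
after d1, the pattern on (v3, v1) reads {out.1, v1.2, v3.1} {out.2, v3.2} {v1.1} (out.j = its outer ports)
after d2, the pattern on (v4, v2) reads {out.1} {out.2} {v2.1} {v2.2, v4.1} {v4.2} (out.j = its outer ports)
after d3, the pattern on (v3, v1, v4, v2) reads {out.1, v3.2} {out.2} {v1.1} {v1.2, v3.1} {v2.1} {v2.2, v4.1} {v4.2} (out.j = its outer ports)


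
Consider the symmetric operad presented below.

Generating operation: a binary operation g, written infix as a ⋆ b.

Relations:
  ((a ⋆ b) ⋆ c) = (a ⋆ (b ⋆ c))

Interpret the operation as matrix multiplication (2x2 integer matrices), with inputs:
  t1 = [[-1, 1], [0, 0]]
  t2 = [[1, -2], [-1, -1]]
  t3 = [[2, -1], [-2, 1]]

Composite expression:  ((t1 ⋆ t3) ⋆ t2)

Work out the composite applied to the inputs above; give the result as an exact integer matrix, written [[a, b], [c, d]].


(t1 ⋆ t3) = [[-4, 2], [0, 0]]
((t1 ⋆ t3) ⋆ t2) = [[-6, 6], [0, 0]]

[[-6, 6], [0, 0]]


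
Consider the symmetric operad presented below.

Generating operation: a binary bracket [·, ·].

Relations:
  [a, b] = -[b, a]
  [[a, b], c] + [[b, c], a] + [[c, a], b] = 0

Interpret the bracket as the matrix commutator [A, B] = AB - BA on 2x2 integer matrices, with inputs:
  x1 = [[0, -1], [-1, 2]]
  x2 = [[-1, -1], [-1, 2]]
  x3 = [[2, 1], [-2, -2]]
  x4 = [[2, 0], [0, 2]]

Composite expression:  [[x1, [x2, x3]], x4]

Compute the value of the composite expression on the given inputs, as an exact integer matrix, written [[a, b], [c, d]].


[[0, 0], [0, 0]]

[x2, x3] = [[3, 1], [-10, -3]]
[x1, [x2, x3]] = [[11, 4], [-26, -11]]
[[x1, [x2, x3]], x4] = [[0, 0], [0, 0]]


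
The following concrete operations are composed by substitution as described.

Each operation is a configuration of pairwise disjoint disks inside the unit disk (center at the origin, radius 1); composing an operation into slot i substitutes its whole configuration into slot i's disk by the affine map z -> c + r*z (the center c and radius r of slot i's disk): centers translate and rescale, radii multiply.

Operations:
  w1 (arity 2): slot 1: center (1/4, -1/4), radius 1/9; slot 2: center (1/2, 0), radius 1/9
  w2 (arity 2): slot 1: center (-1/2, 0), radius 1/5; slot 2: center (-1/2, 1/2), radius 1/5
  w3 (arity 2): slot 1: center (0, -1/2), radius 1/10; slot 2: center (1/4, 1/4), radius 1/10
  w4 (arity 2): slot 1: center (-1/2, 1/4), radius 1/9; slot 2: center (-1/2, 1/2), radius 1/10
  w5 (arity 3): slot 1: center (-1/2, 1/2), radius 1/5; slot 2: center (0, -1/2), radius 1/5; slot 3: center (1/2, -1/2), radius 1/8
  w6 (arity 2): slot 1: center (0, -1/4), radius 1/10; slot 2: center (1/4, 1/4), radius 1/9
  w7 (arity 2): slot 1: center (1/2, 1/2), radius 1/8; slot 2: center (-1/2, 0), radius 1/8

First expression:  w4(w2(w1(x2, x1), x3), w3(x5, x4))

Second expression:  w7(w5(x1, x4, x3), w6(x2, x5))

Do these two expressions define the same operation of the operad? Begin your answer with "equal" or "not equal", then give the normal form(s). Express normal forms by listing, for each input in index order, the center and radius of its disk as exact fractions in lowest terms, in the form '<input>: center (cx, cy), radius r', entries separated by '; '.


not equal — first x1: center (-49/90, 1/4), radius 1/405; x2: center (-11/20, 11/45), radius 1/405; x3: center (-5/9, 11/36), radius 1/45; x4: center (-19/40, 21/40), radius 1/100; x5: center (-1/2, 9/20), radius 1/100, second x1: center (7/16, 9/16), radius 1/40; x2: center (-1/2, -1/32), radius 1/80; x3: center (9/16, 7/16), radius 1/64; x4: center (1/2, 7/16), radius 1/40; x5: center (-15/32, 1/32), radius 1/72

The first expression reduces to x1: center (-49/90, 1/4), radius 1/405; x2: center (-11/20, 11/45), radius 1/405; x3: center (-5/9, 11/36), radius 1/45; x4: center (-19/40, 21/40), radius 1/100; x5: center (-1/2, 9/20), radius 1/100
The second expression reduces to x1: center (7/16, 9/16), radius 1/40; x2: center (-1/2, -1/32), radius 1/80; x3: center (9/16, 7/16), radius 1/64; x4: center (1/2, 7/16), radius 1/40; x5: center (-15/32, 1/32), radius 1/72
No match — not equal.


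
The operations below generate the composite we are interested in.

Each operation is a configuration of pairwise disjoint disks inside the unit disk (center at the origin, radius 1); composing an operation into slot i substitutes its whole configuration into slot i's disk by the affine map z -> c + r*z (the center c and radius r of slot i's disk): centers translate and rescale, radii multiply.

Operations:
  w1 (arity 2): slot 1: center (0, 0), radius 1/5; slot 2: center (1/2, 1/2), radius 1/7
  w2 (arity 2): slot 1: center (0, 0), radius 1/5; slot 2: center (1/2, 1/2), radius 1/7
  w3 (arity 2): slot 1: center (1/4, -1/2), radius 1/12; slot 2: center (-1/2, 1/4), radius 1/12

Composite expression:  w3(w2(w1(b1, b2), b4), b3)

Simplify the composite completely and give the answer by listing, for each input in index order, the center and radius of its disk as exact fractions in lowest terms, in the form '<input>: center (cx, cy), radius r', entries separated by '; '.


Follow each b-input down from w3: c' goes to c + r*c', radius to r*r'.
for b1, the 3-step affine chain lands on center (1/4, -1/2), radius 1/300
for b2, the 3-step affine chain lands on center (31/120, -59/120), radius 1/420
for b4, the 2-step affine chain lands on center (7/24, -11/24), radius 1/84
for b3, the 1-step affine chain lands on center (-1/2, 1/4), radius 1/12

b1: center (1/4, -1/2), radius 1/300; b2: center (31/120, -59/120), radius 1/420; b3: center (-1/2, 1/4), radius 1/12; b4: center (7/24, -11/24), radius 1/84


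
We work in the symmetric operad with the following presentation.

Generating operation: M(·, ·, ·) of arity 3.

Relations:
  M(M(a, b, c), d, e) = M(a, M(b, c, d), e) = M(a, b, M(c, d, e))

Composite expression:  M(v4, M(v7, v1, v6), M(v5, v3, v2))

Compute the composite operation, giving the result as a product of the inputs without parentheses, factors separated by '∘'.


v4 ∘ v7 ∘ v1 ∘ v6 ∘ v5 ∘ v3 ∘ v2

Key point: M is associative — brackets drop, the v-order remains.
M(v7, v1, v6) spells out as v7 ∘ v1 ∘ v6
M(v5, v3, v2) spells out as v5 ∘ v3 ∘ v2
M(v4, M(v7, v1, v6), M(v5, v3, v2)) spells out as v4 ∘ v7 ∘ v1 ∘ v6 ∘ v5 ∘ v3 ∘ v2


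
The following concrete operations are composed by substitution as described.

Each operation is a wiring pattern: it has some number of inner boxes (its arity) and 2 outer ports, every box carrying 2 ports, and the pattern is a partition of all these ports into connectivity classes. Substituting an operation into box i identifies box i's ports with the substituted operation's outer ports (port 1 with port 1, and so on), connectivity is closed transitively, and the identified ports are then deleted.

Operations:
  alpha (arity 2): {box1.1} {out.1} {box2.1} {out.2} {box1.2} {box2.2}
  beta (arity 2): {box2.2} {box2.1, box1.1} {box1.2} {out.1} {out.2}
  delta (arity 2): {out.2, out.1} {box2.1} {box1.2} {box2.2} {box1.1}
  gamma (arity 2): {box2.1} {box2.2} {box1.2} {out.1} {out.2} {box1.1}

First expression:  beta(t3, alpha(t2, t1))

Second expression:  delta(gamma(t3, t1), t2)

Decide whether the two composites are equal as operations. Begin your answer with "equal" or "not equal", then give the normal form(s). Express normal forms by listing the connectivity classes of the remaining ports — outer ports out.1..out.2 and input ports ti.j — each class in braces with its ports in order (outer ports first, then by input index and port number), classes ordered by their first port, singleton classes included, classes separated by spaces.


not equal; first: {out.1} {out.2} {t1.1} {t1.2} {t2.1} {t2.2} {t3.1} {t3.2}; second: {out.1, out.2} {t1.1} {t1.2} {t2.1} {t2.2} {t3.1} {t3.2}

The first expression reduces to {out.1} {out.2} {t1.1} {t1.2} {t2.1} {t2.2} {t3.1} {t3.2}
The second expression reduces to {out.1, out.2} {t1.1} {t1.2} {t2.1} {t2.2} {t3.1} {t3.2}
The normal forms differ: not equal.


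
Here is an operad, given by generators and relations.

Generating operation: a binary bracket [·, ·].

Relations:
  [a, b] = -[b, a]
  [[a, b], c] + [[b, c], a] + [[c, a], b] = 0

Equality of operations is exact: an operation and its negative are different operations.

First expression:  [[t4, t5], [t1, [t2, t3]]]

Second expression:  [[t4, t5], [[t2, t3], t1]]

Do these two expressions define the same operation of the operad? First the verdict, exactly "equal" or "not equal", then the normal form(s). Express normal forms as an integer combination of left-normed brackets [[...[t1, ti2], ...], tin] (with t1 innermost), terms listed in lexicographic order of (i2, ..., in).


not equal; first: -[[[[t1, t2], t3], t4], t5] + [[[[t1, t2], t3], t5], t4] + [[[[t1, t3], t2], t4], t5] - [[[[t1, t3], t2], t5], t4]; second: [[[[t1, t2], t3], t4], t5] - [[[[t1, t2], t3], t5], t4] - [[[[t1, t3], t2], t4], t5] + [[[[t1, t3], t2], t5], t4]

The first composite normalizes to -[[[[t1, t2], t3], t4], t5] + [[[[t1, t2], t3], t5], t4] + [[[[t1, t3], t2], t4], t5] - [[[[t1, t3], t2], t5], t4]
The second composite normalizes to [[[[t1, t2], t3], t4], t5] - [[[[t1, t2], t3], t5], t4] - [[[[t1, t3], t2], t4], t5] + [[[[t1, t3], t2], t5], t4]
No match — not equal.


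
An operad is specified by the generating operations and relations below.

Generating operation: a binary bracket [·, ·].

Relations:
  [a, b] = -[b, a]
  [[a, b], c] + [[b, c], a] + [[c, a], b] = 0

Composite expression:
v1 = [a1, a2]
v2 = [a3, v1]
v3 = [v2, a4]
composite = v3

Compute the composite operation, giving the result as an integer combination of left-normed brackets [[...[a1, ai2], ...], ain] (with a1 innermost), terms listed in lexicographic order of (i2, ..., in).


Skip Jacobi rewriting: expand, keep a1-initial words, read off terms.
Composite bracket: [[a3, [a1, a2]], a4]
Under [a, b] = ab - ba we get 8 signed associative words (2^3 = 8).
Keep just the words that open with a1:
  from a1a2a3a4, sign -1: term -[[[a1, a2], a3], a4]

-[[[a1, a2], a3], a4]


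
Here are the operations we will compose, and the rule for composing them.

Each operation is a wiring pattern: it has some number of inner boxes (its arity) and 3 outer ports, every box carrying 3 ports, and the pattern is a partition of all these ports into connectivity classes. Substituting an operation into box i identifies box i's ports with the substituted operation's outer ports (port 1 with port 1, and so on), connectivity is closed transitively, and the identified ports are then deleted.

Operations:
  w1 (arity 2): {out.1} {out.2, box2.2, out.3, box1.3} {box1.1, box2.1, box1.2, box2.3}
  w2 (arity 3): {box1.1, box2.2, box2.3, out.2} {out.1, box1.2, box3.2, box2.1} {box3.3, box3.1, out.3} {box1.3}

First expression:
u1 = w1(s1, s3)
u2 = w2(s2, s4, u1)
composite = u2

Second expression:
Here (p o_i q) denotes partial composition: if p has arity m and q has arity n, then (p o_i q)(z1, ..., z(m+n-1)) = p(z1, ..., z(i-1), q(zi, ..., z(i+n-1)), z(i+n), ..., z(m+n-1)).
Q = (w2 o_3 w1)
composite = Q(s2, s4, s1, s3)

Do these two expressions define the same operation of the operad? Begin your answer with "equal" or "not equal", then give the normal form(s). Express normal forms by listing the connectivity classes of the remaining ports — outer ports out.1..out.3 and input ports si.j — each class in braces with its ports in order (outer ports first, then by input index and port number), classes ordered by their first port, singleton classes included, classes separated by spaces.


equal: each reduces to {out.1, out.3, s1.3, s2.2, s3.2, s4.1} {out.2, s2.1, s4.2, s4.3} {s1.1, s1.2, s3.1, s3.3} {s2.3}

The first composite normalizes to {out.1, out.3, s1.3, s2.2, s3.2, s4.1} {out.2, s2.1, s4.2, s4.3} {s1.1, s1.2, s3.1, s3.3} {s2.3}
The second composite normalizes to {out.1, out.3, s1.3, s2.2, s3.2, s4.1} {out.2, s2.1, s4.2, s4.3} {s1.1, s1.2, s3.1, s3.3} {s2.3}
Identical normal forms: equal.


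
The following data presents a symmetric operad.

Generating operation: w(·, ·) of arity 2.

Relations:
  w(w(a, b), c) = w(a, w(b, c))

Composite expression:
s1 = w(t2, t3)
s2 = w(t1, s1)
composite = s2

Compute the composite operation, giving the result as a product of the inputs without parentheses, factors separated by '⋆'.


t1 ⋆ t2 ⋆ t3

Key point: w is associative — brackets drop, the t-order remains.
w(t2, t3) linearizes to t2 ⋆ t3
w(t1, w(t2, t3)) linearizes to t1 ⋆ t2 ⋆ t3


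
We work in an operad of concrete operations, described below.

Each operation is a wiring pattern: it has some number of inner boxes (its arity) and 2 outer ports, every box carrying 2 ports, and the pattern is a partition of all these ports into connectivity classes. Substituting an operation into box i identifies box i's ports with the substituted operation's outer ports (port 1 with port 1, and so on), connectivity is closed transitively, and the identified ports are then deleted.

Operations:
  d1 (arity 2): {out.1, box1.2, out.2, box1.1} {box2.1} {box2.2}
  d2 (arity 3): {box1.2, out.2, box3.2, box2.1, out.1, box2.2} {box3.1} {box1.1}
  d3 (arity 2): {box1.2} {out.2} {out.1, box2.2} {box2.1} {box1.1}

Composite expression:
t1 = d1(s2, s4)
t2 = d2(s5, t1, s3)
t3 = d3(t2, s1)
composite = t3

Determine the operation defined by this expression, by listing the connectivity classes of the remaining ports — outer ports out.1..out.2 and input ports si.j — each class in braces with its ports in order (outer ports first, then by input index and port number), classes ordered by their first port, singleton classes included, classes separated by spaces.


{out.1, s1.2} {out.2} {s1.1} {s2.1, s2.2, s3.2, s5.2} {s3.1} {s4.1} {s4.2} {s5.1}

After gluing at d3, chains via deleted ports link the s-ports.
after d1, the pattern on (s2, s4) reads {out.1, out.2, s2.1, s2.2} {s4.1} {s4.2} (out.j = its outer ports)
after d2, the pattern on (s5, s2, s4, s3) reads {out.1, out.2, s2.1, s2.2, s3.2, s5.2} {s3.1} {s4.1} {s4.2} {s5.1} (out.j = its outer ports)
after d3, the pattern on (s5, s2, s4, s3, s1) reads {out.1, s1.2} {out.2} {s1.1} {s2.1, s2.2, s3.2, s5.2} {s3.1} {s4.1} {s4.2} {s5.1} (out.j = its outer ports)


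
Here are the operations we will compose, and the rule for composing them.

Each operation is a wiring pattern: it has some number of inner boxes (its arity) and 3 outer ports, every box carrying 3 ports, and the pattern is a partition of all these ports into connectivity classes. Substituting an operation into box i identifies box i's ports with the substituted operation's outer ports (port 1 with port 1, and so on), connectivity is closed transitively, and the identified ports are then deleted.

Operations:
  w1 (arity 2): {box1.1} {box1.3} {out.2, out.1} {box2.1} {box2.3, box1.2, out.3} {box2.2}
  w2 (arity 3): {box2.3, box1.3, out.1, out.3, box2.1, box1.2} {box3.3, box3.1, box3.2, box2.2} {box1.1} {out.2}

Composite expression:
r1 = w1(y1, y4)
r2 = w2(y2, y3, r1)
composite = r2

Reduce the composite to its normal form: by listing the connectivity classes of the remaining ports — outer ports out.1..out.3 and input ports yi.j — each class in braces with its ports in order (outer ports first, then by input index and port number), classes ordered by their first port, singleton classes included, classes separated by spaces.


{out.1, out.3, y2.2, y2.3, y3.1, y3.3} {out.2} {y1.1} {y1.2, y3.2, y4.3} {y1.3} {y2.1} {y4.1} {y4.2}

Two ports join when wires chain via w2-identified ports.
after w1, the pattern on (y1, y4) reads {out.1, out.2} {out.3, y1.2, y4.3} {y1.1} {y1.3} {y4.1} {y4.2} (out.j = its outer ports)
after w2, the pattern on (y2, y3, y1, y4) reads {out.1, out.3, y2.2, y2.3, y3.1, y3.3} {out.2} {y1.1} {y1.2, y3.2, y4.3} {y1.3} {y2.1} {y4.1} {y4.2} (out.j = its outer ports)


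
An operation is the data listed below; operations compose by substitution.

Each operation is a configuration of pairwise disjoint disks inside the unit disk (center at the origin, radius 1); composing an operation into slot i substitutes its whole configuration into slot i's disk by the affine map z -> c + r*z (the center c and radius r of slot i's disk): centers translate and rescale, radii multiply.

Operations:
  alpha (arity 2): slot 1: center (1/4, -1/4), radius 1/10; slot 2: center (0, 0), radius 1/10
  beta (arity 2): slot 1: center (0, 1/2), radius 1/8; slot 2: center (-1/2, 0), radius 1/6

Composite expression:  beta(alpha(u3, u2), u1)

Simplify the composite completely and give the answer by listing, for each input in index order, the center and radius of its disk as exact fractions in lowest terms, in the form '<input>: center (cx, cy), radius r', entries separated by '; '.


u1: center (-1/2, 0), radius 1/6; u2: center (0, 1/2), radius 1/80; u3: center (1/32, 15/32), radius 1/80


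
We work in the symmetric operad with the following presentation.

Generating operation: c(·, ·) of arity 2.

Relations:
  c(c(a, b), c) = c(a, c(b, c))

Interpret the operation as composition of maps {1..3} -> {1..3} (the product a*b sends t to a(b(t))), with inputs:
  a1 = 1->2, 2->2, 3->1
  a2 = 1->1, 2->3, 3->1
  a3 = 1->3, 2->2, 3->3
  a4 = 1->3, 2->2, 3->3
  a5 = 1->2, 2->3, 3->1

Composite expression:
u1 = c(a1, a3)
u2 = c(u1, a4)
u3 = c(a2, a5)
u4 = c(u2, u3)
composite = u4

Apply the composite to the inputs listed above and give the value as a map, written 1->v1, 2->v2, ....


1->1, 2->1, 3->1

c(a1, a3) = 1->1, 2->2, 3->1
c(c(a1, a3), a4) = 1->1, 2->2, 3->1
c(a2, a5) = 1->3, 2->1, 3->1
c(c(c(a1, a3), a4), c(a2, a5)) = 1->1, 2->1, 3->1


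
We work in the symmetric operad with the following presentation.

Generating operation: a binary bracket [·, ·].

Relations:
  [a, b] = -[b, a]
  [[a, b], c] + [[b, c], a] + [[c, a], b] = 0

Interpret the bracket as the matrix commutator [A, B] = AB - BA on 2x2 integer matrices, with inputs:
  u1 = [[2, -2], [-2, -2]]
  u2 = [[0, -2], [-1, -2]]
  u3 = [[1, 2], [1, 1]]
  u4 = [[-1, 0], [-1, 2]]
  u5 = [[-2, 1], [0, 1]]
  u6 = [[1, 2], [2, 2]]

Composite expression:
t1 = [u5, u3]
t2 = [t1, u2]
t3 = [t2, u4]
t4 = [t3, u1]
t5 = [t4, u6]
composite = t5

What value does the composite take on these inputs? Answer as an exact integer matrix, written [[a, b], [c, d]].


[[-64, -256], [224, 64]]

[u5, u3] = [[1, -6], [3, -1]]
[[u5, u3], u2] = [[12, 8], [8, -12]]
[[[u5, u3], u2], u4] = [[-8, 24], [0, 8]]
[[[[u5, u3], u2], u4], u1] = [[-48, -64], [-32, 48]]
[[[[[u5, u3], u2], u4], u1], u6] = [[-64, -256], [224, 64]]
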